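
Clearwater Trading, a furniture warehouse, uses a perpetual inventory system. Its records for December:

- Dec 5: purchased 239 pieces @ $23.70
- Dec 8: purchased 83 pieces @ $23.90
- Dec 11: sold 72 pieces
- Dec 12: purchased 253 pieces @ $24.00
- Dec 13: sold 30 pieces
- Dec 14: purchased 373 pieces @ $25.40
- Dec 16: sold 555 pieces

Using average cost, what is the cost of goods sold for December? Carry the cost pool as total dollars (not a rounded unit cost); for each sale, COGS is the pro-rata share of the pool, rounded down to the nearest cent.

After Dec 5: 239 on hand, pool $5,664.30 (≈ $23.7000 each)
After Dec 8: 322 on hand, pool $7,648.00 (≈ $23.7516 each)
Dec 11, sell 72: 72/322 × $7,648.00 → $1,710.11
After Dec 12: 503 on hand, pool $12,009.89 (≈ $23.8765 each)
Dec 13, sell 30: 30/503 × $12,009.89 → $716.29
After Dec 14: 846 on hand, pool $20,767.80 (≈ $24.5482 each)
Dec 16, sell 555: 555/846 × $20,767.80 → $13,624.26
Total COGS = $1,710.11 + $716.29 + $13,624.26 = $16,050.66
Ending inventory (cost pool remaining) = $7,143.54

COGS = $16,050.66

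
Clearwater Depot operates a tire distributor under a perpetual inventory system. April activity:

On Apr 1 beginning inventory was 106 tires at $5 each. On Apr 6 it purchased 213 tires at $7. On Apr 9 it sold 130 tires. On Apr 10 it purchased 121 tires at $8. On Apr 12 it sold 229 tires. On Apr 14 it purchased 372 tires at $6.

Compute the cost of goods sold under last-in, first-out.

COGS = $2,584

Apr 9, 130 sold [LIFO — newest first]: 130 @ $7 = $910
Apr 12, 229 sold [LIFO — newest first]: 121 @ $8 + 83 @ $7 + 25 @ $5 = $1,674
Total COGS = $910 + $1,674 = $2,584
Ending inventory: 81 @ $5 + 372 @ $6 = $2,637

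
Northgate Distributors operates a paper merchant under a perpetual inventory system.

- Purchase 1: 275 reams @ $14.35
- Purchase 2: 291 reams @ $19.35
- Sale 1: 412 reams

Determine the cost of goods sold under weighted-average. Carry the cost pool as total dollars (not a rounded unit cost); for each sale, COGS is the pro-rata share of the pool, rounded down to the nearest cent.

After Purchase 1: 275 on hand, pool $3,946.25 (≈ $14.3500 each)
After Purchase 2: 566 on hand, pool $9,577.10 (≈ $16.9207 each)
Sale 1, sell 412: 412/566 × $9,577.10 → $6,971.31
Ending inventory (cost pool remaining) = $2,605.79

COGS = $6,971.31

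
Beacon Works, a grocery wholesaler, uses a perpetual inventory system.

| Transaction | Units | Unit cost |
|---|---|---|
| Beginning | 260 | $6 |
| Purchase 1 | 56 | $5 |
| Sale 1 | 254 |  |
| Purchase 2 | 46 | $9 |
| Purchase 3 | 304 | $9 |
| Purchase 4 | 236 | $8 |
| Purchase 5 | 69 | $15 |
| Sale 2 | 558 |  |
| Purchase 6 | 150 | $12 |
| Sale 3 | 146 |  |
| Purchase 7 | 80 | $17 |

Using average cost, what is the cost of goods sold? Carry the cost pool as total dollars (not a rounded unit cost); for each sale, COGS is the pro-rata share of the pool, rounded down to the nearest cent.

COGS = $8,010.83

After Beginning: 260 on hand, pool $1,560.00 (≈ $6.0000 each)
After Purchase 1: 316 on hand, pool $1,840.00 (≈ $5.8228 each)
Sale 1, sell 254: 254/316 × $1,840.00 → $1,478.98
After Purchase 2: 108 on hand, pool $775.02 (≈ $7.1761 each)
After Purchase 3: 412 on hand, pool $3,511.02 (≈ $8.5219 each)
After Purchase 4: 648 on hand, pool $5,399.02 (≈ $8.3318 each)
After Purchase 5: 717 on hand, pool $6,434.02 (≈ $8.9735 each)
Sale 2, sell 558: 558/717 × $6,434.02 → $5,007.22
After Purchase 6: 309 on hand, pool $3,226.80 (≈ $10.4427 each)
Sale 3, sell 146: 146/309 × $3,226.80 → $1,524.63
After Purchase 7: 243 on hand, pool $3,062.17 (≈ $12.6015 each)
Total COGS = $1,478.98 + $5,007.22 + $1,524.63 = $8,010.83
Ending inventory (cost pool remaining) = $3,062.17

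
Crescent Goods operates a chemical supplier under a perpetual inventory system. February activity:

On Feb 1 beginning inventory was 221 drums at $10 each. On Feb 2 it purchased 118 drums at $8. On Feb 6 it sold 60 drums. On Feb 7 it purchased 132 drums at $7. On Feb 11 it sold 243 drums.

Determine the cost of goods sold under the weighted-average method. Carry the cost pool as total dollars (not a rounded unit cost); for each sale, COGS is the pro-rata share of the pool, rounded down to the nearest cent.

COGS = $2,639.26

After Feb 1: 221 on hand, pool $2,210.00 (≈ $10.0000 each)
After Feb 2: 339 on hand, pool $3,154.00 (≈ $9.3038 each)
Feb 6, sell 60: 60/339 × $3,154.00 → $558.23
After Feb 7: 411 on hand, pool $3,519.77 (≈ $8.5639 each)
Feb 11, sell 243: 243/411 × $3,519.77 → $2,081.03
Total COGS = $558.23 + $2,081.03 = $2,639.26
Ending inventory (cost pool remaining) = $1,438.74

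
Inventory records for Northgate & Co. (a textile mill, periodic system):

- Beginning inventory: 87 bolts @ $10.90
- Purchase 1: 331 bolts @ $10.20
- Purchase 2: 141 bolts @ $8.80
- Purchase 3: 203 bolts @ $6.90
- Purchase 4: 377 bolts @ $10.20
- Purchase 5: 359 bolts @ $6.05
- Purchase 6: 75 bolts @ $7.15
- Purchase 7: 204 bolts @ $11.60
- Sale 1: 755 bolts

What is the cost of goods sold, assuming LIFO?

COGS = $6,268.00

Sale 1 (755) [LIFO — newest first]: 204 @ $11.60 + 75 @ $7.15 + 359 @ $6.05 + 117 @ $10.20 = $6,268.00
Ending inventory: 87 @ $10.90 + 331 @ $10.20 + 141 @ $8.80 + 203 @ $6.90 + 260 @ $10.20 = $9,618.00
Check: goods available $15,886.00 = COGS $6,268.00 + ending $9,618.00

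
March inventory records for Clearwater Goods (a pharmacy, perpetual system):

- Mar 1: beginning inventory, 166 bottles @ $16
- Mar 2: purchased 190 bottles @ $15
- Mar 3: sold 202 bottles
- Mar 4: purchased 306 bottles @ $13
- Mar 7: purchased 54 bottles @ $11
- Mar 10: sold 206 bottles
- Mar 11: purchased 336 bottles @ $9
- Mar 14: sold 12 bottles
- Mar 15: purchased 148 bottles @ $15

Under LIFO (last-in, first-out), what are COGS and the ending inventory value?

COGS = $5,720; ending inventory = $9,602

Mar 3, 202 sold [LIFO — newest first]: 190 @ $15 + 12 @ $16 = $3,042
Mar 10, 206 sold [LIFO — newest first]: 54 @ $11 + 152 @ $13 = $2,570
Mar 14, 12 sold [LIFO — newest first]: 12 @ $9 = $108
Total COGS = $3,042 + $2,570 + $108 = $5,720
Ending inventory: 154 @ $16 + 154 @ $13 + 324 @ $9 + 148 @ $15 = $9,602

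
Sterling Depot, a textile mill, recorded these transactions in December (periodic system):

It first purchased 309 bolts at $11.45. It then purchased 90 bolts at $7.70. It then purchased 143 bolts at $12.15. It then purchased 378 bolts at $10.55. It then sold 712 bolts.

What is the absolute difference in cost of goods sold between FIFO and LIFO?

FIFO COGS: 309 @ $11.45 + 90 @ $7.70 + 143 @ $12.15 + 170 @ $10.55 = $7,762.00
LIFO COGS: 378 @ $10.55 + 143 @ $12.15 + 90 @ $7.70 + 101 @ $11.45 = $7,574.80
Difference = |$7,762.00 − $7,574.80| = $187.20

$187.20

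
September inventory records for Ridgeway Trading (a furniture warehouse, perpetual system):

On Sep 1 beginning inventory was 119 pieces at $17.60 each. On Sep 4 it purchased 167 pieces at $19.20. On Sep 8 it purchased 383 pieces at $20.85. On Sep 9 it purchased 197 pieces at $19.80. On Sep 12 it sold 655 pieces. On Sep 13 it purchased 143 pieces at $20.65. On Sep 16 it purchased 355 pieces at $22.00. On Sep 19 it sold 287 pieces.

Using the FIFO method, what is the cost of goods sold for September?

Sep 12, 655 sold [FIFO — oldest first]: 119 @ $17.60 + 167 @ $19.20 + 369 @ $20.85 = $12,994.45
Sep 19, 287 sold [FIFO — oldest first]: 14 @ $20.85 + 197 @ $19.80 + 76 @ $20.65 = $5,761.90
Total COGS = $12,994.45 + $5,761.90 = $18,756.35
Ending inventory: 67 @ $20.65 + 355 @ $22.00 = $9,193.55

COGS = $18,756.35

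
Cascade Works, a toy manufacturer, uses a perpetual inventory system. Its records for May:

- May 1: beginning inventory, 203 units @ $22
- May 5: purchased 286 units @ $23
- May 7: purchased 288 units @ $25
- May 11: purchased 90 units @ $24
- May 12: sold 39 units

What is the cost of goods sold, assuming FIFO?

May 12, 39 sold [FIFO — oldest first]: 39 @ $22 = $858
Ending inventory: 164 @ $22 + 286 @ $23 + 288 @ $25 + 90 @ $24 = $19,546

COGS = $858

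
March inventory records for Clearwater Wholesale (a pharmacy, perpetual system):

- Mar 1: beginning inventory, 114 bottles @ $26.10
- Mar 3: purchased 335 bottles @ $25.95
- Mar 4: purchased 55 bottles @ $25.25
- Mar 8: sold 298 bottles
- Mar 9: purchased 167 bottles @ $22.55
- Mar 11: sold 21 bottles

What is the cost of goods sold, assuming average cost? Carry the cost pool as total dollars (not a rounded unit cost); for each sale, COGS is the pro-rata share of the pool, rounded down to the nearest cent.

After Mar 1: 114 on hand, pool $2,975.40 (≈ $26.1000 each)
After Mar 3: 449 on hand, pool $11,668.65 (≈ $25.9881 each)
After Mar 4: 504 on hand, pool $13,057.40 (≈ $25.9075 each)
Mar 8, sell 298: 298/504 × $13,057.40 → $7,720.44
After Mar 9: 373 on hand, pool $9,102.81 (≈ $24.4043 each)
Mar 11, sell 21: 21/373 × $9,102.81 → $512.49
Total COGS = $7,720.44 + $512.49 = $8,232.93
Ending inventory (cost pool remaining) = $8,590.32

COGS = $8,232.93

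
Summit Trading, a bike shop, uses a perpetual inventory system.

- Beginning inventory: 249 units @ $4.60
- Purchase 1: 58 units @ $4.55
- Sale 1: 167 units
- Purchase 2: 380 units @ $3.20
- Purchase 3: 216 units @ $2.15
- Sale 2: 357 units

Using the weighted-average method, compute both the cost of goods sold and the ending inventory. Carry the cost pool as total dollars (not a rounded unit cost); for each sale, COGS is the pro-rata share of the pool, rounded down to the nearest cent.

After Beginning: 249 on hand, pool $1,145.40 (≈ $4.6000 each)
After Purchase 1: 307 on hand, pool $1,409.30 (≈ $4.5906 each)
Sale 1, sell 167: 167/307 × $1,409.30 → $766.62
After Purchase 2: 520 on hand, pool $1,858.68 (≈ $3.5744 each)
After Purchase 3: 736 on hand, pool $2,323.08 (≈ $3.1564 each)
Sale 2, sell 357: 357/736 × $2,323.08 → $1,126.82
Total COGS = $766.62 + $1,126.82 = $1,893.44
Ending inventory (cost pool remaining) = $1,196.26
Check: goods available $3,089.70 = COGS $1,893.44 + ending $1,196.26

COGS = $1,893.44; ending inventory = $1,196.26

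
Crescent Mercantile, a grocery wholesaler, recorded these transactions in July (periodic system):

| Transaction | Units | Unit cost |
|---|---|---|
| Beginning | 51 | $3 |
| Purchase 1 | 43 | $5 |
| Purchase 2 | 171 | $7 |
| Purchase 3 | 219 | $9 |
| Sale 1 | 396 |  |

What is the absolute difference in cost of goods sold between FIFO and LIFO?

FIFO COGS: 51 @ $3 + 43 @ $5 + 171 @ $7 + 131 @ $9 = $2,744
LIFO COGS: 219 @ $9 + 171 @ $7 + 6 @ $5 = $3,198
Difference = |$2,744 − $3,198| = $454

$454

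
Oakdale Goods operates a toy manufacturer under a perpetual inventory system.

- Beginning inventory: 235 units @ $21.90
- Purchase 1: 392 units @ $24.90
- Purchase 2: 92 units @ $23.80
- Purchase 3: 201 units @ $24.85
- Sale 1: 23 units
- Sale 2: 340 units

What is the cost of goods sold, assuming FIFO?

COGS = $8,333.70

Sale 1 (23) [FIFO — oldest first]: 23 @ $21.90 = $503.70
Sale 2 (340) [FIFO — oldest first]: 212 @ $21.90 + 128 @ $24.90 = $7,830.00
Total COGS = $503.70 + $7,830.00 = $8,333.70
Ending inventory: 264 @ $24.90 + 92 @ $23.80 + 201 @ $24.85 = $13,758.05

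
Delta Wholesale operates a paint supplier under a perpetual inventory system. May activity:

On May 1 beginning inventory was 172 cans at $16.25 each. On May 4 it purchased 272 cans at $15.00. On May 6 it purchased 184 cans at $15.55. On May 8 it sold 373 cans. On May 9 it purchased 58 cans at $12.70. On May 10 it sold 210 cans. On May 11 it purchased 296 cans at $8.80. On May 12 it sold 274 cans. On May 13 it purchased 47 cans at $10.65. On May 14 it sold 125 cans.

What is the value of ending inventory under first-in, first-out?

Ending inventory = $500.55

May 8, 373 sold [FIFO — oldest first]: 172 @ $16.25 + 201 @ $15.00 = $5,810.00
May 10, 210 sold [FIFO — oldest first]: 71 @ $15.00 + 139 @ $15.55 = $3,226.45
May 12, 274 sold [FIFO — oldest first]: 45 @ $15.55 + 58 @ $12.70 + 171 @ $8.80 = $2,941.15
May 14, 125 sold [FIFO — oldest first]: 125 @ $8.80 = $1,100.00
Total COGS = $5,810.00 + $3,226.45 + $2,941.15 + $1,100.00 = $13,077.60
Ending inventory: 47 @ $10.65 = $500.55
Check: goods available $13,578.15 = COGS $13,077.60 + ending $500.55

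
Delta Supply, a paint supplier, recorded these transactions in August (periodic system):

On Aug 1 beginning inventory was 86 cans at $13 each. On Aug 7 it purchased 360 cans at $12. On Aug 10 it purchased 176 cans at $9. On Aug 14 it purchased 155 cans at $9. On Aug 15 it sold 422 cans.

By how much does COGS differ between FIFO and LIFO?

$1,079

FIFO COGS: 86 @ $13 + 336 @ $12 = $5,150
LIFO COGS: 155 @ $9 + 176 @ $9 + 91 @ $12 = $4,071
Difference = |$5,150 − $4,071| = $1,079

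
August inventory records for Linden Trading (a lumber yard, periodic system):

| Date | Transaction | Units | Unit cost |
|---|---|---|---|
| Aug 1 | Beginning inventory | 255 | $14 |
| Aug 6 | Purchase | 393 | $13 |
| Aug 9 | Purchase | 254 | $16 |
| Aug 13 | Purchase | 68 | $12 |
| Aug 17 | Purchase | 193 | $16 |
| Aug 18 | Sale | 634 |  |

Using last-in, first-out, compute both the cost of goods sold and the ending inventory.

COGS = $9,515; ending inventory = $7,132

Aug 18, 634 sold [LIFO — newest first]: 193 @ $16 + 68 @ $12 + 254 @ $16 + 119 @ $13 = $9,515
Ending inventory: 255 @ $14 + 274 @ $13 = $7,132
Check: goods available $16,647 = COGS $9,515 + ending $7,132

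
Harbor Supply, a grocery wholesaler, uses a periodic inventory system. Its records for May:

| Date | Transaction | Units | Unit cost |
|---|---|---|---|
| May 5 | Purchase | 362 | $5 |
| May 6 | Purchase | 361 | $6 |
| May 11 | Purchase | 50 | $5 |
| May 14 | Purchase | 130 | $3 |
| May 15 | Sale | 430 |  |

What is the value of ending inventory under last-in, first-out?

May 15, 430 sold [LIFO — newest first]: 130 @ $3 + 50 @ $5 + 250 @ $6 = $2,140
Ending inventory: 362 @ $5 + 111 @ $6 = $2,476
Check: goods available $4,616 = COGS $2,140 + ending $2,476

Ending inventory = $2,476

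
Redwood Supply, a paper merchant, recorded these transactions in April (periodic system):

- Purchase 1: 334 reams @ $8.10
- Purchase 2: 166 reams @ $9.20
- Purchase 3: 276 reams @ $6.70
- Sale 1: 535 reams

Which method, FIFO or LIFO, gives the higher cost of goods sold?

FIFO COGS: 334 @ $8.10 + 166 @ $9.20 + 35 @ $6.70 = $4,467.10
LIFO COGS: 276 @ $6.70 + 166 @ $9.20 + 93 @ $8.10 = $4,129.70

FIFO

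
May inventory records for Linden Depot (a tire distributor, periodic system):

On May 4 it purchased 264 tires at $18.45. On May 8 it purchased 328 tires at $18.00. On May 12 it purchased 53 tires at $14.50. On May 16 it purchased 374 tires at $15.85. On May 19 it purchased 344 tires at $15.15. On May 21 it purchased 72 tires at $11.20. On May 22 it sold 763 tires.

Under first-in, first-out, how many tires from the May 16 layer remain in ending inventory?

May 22, 763 sold [FIFO — oldest first]: 264 @ $18.45 + 328 @ $18.00 + 53 @ $14.50 + 118 @ $15.85 = $13,413.60
Ending inventory: 256 @ $15.85 + 344 @ $15.15 + 72 @ $11.20 = $10,075.60
Check: goods available $23,489.20 = COGS $13,413.60 + ending $10,075.60

256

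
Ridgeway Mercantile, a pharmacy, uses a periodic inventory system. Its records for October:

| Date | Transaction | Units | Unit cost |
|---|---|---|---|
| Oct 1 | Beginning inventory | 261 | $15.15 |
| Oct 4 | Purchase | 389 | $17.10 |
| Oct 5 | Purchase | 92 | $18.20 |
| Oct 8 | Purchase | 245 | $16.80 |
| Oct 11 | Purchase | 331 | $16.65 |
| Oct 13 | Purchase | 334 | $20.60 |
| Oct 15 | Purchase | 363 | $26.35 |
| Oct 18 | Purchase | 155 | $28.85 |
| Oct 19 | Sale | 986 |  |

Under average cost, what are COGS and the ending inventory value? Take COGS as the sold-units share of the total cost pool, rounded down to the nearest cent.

COGS = $19,458.64; ending inventory = $23,366.16

Oct 19, sell 986: 986/2170 × $42,824.80 → $19,458.64
Ending inventory (cost pool remaining) = $23,366.16
Check: goods available $42,824.80 = COGS $19,458.64 + ending $23,366.16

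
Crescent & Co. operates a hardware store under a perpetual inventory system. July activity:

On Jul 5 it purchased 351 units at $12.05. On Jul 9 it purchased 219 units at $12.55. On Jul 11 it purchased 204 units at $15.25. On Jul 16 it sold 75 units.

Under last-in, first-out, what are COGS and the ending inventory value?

COGS = $1,143.75; ending inventory = $8,945.25

Jul 16, 75 sold [LIFO — newest first]: 75 @ $15.25 = $1,143.75
Ending inventory: 351 @ $12.05 + 219 @ $12.55 + 129 @ $15.25 = $8,945.25
Check: goods available $10,089.00 = COGS $1,143.75 + ending $8,945.25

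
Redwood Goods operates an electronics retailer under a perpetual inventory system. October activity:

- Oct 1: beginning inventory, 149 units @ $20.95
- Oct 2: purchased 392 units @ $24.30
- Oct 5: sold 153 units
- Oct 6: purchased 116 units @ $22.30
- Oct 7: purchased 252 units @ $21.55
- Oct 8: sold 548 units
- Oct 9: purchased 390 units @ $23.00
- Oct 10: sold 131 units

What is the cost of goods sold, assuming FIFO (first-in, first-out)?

COGS = $19,005.20

Oct 5, 153 sold [FIFO — oldest first]: 149 @ $20.95 + 4 @ $24.30 = $3,218.75
Oct 8, 548 sold [FIFO — oldest first]: 388 @ $24.30 + 116 @ $22.30 + 44 @ $21.55 = $12,963.40
Oct 10, 131 sold [FIFO — oldest first]: 131 @ $21.55 = $2,823.05
Total COGS = $3,218.75 + $12,963.40 + $2,823.05 = $19,005.20
Ending inventory: 77 @ $21.55 + 390 @ $23.00 = $10,629.35
Check: goods available $29,634.55 = COGS $19,005.20 + ending $10,629.35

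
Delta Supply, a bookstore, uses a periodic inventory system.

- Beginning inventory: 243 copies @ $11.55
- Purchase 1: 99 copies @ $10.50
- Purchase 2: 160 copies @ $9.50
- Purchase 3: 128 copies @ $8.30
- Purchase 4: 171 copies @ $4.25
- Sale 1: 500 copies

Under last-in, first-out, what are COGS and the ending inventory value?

Sale 1 (500) [LIFO — newest first]: 171 @ $4.25 + 128 @ $8.30 + 160 @ $9.50 + 41 @ $10.50 = $3,739.65
Ending inventory: 243 @ $11.55 + 58 @ $10.50 = $3,415.65

COGS = $3,739.65; ending inventory = $3,415.65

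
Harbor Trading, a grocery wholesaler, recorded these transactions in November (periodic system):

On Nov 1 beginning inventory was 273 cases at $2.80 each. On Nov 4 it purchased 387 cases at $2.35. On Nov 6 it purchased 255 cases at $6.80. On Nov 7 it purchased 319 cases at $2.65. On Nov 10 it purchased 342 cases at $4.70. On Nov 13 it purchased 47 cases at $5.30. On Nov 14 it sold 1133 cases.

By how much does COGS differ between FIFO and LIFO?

FIFO COGS: 273 @ $2.80 + 387 @ $2.35 + 255 @ $6.80 + 218 @ $2.65 = $3,985.55
LIFO COGS: 47 @ $5.30 + 342 @ $4.70 + 319 @ $2.65 + 255 @ $6.80 + 170 @ $2.35 = $4,835.35
Difference = |$3,985.55 − $4,835.35| = $849.80

$849.80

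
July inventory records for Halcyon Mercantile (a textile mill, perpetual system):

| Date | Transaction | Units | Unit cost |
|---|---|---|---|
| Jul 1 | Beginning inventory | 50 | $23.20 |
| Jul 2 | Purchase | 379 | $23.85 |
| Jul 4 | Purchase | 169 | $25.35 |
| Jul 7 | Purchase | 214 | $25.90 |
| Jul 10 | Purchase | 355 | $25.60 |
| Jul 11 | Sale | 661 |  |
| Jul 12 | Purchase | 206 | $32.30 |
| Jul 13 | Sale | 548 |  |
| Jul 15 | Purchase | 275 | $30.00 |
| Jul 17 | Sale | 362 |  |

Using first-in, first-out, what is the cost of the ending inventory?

Jul 11, 661 sold [FIFO — oldest first]: 50 @ $23.20 + 379 @ $23.85 + 169 @ $25.35 + 63 @ $25.90 = $16,115.00
Jul 13, 548 sold [FIFO — oldest first]: 151 @ $25.90 + 355 @ $25.60 + 42 @ $32.30 = $14,355.50
Jul 17, 362 sold [FIFO — oldest first]: 164 @ $32.30 + 198 @ $30.00 = $11,237.20
Total COGS = $16,115.00 + $14,355.50 + $11,237.20 = $41,707.70
Ending inventory: 77 @ $30.00 = $2,310.00
Check: goods available $44,017.70 = COGS $41,707.70 + ending $2,310.00

Ending inventory = $2,310.00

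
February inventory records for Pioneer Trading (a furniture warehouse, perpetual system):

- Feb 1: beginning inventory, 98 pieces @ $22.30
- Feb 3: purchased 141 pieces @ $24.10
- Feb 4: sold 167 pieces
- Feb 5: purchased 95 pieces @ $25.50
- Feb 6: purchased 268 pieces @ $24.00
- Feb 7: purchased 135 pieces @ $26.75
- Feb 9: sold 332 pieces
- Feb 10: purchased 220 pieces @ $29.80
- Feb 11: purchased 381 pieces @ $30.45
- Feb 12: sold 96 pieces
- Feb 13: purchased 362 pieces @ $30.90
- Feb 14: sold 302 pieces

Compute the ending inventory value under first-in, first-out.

Feb 4, 167 sold [FIFO — oldest first]: 98 @ $22.30 + 69 @ $24.10 = $3,848.30
Feb 9, 332 sold [FIFO — oldest first]: 72 @ $24.10 + 95 @ $25.50 + 165 @ $24.00 = $8,117.70
Feb 12, 96 sold [FIFO — oldest first]: 96 @ $24.00 = $2,304.00
Feb 14, 302 sold [FIFO — oldest first]: 7 @ $24.00 + 135 @ $26.75 + 160 @ $29.80 = $8,547.25
Total COGS = $3,848.30 + $8,117.70 + $2,304.00 + $8,547.25 = $22,817.25
Ending inventory: 60 @ $29.80 + 381 @ $30.45 + 362 @ $30.90 = $24,575.25

Ending inventory = $24,575.25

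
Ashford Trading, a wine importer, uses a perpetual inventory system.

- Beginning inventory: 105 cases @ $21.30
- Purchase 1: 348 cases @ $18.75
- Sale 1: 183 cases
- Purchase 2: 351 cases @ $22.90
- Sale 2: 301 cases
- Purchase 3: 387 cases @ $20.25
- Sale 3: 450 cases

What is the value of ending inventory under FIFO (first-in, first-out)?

Sale 1 (183) [FIFO — oldest first]: 105 @ $21.30 + 78 @ $18.75 = $3,699.00
Sale 2 (301) [FIFO — oldest first]: 270 @ $18.75 + 31 @ $22.90 = $5,772.40
Sale 3 (450) [FIFO — oldest first]: 320 @ $22.90 + 130 @ $20.25 = $9,960.50
Total COGS = $3,699.00 + $5,772.40 + $9,960.50 = $19,431.90
Ending inventory: 257 @ $20.25 = $5,204.25

Ending inventory = $5,204.25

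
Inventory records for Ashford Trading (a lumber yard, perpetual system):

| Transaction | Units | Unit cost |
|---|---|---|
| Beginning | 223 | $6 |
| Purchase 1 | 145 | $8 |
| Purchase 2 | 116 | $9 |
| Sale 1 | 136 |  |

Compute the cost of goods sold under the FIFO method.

COGS = $816

Sale 1 (136) [FIFO — oldest first]: 136 @ $6 = $816
Ending inventory: 87 @ $6 + 145 @ $8 + 116 @ $9 = $2,726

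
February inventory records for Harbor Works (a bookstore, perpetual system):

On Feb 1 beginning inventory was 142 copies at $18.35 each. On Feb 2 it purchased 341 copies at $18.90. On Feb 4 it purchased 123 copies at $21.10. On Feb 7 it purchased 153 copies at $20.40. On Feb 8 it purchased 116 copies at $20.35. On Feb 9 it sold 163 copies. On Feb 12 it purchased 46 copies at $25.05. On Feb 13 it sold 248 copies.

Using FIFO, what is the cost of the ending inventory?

Feb 9, 163 sold [FIFO — oldest first]: 142 @ $18.35 + 21 @ $18.90 = $3,002.60
Feb 13, 248 sold [FIFO — oldest first]: 248 @ $18.90 = $4,687.20
Total COGS = $3,002.60 + $4,687.20 = $7,689.80
Ending inventory: 72 @ $18.90 + 123 @ $21.10 + 153 @ $20.40 + 116 @ $20.35 + 46 @ $25.05 = $10,590.20

Ending inventory = $10,590.20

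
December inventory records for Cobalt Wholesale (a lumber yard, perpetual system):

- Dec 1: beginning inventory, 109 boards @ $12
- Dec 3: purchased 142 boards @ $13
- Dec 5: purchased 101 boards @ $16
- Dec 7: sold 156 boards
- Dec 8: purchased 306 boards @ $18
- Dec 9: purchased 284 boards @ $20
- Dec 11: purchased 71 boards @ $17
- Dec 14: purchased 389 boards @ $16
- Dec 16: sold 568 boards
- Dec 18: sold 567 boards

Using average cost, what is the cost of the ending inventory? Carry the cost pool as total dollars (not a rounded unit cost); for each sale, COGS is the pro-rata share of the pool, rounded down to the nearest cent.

After Dec 1: 109 on hand, pool $1,308.00 (≈ $12.0000 each)
After Dec 3: 251 on hand, pool $3,154.00 (≈ $12.5657 each)
After Dec 5: 352 on hand, pool $4,770.00 (≈ $13.5511 each)
Dec 7, sell 156: 156/352 × $4,770.00 → $2,113.97
After Dec 8: 502 on hand, pool $8,164.03 (≈ $16.2630 each)
After Dec 9: 786 on hand, pool $13,844.03 (≈ $17.6133 each)
After Dec 11: 857 on hand, pool $15,051.03 (≈ $17.5625 each)
After Dec 14: 1246 on hand, pool $21,275.03 (≈ $17.0747 each)
Dec 16, sell 568: 568/1246 × $21,275.03 → $9,698.40
Dec 18, sell 567: 567/678 × $11,576.63 → $9,681.34
Total COGS = $2,113.97 + $9,698.40 + $9,681.34 = $21,493.71
Ending inventory (cost pool remaining) = $1,895.29
Check: goods available $23,389.00 = COGS $21,493.71 + ending $1,895.29

Ending inventory = $1,895.29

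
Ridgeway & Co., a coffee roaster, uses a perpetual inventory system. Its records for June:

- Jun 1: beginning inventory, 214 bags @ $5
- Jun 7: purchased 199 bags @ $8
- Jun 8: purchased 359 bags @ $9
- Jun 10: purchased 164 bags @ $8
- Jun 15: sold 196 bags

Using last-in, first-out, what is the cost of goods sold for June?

COGS = $1,600

Jun 15, 196 sold [LIFO — newest first]: 164 @ $8 + 32 @ $9 = $1,600
Ending inventory: 214 @ $5 + 199 @ $8 + 327 @ $9 = $5,605
Check: goods available $7,205 = COGS $1,600 + ending $5,605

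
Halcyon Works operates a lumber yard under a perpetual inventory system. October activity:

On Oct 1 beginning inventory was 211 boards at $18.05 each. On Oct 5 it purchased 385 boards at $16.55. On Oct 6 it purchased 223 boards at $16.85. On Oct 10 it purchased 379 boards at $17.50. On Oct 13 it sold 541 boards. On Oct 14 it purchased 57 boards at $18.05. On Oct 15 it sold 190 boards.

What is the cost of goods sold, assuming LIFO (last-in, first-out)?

COGS = $12,610.50

Oct 13, 541 sold [LIFO — newest first]: 379 @ $17.50 + 162 @ $16.85 = $9,362.20
Oct 15, 190 sold [LIFO — newest first]: 57 @ $18.05 + 61 @ $16.85 + 72 @ $16.55 = $3,248.30
Total COGS = $9,362.20 + $3,248.30 = $12,610.50
Ending inventory: 211 @ $18.05 + 313 @ $16.55 = $8,988.70
Check: goods available $21,599.20 = COGS $12,610.50 + ending $8,988.70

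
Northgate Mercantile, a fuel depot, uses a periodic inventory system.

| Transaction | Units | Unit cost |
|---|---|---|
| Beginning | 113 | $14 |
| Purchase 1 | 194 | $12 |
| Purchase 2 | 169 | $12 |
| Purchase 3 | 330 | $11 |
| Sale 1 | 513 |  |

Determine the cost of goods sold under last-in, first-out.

Sale 1 (513) [LIFO — newest first]: 330 @ $11 + 169 @ $12 + 14 @ $12 = $5,826
Ending inventory: 113 @ $14 + 180 @ $12 = $3,742

COGS = $5,826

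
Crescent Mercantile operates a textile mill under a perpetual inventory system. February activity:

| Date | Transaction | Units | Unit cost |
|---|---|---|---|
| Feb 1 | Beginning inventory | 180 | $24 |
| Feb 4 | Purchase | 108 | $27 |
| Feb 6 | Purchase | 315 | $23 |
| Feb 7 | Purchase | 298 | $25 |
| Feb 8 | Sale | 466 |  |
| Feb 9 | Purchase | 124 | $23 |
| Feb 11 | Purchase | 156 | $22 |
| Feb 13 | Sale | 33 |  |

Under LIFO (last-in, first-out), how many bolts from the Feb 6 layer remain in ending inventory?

147

Feb 8, 466 sold [LIFO — newest first]: 298 @ $25 + 168 @ $23 = $11,314
Feb 13, 33 sold [LIFO — newest first]: 33 @ $22 = $726
Total COGS = $11,314 + $726 = $12,040
Ending inventory: 180 @ $24 + 108 @ $27 + 147 @ $23 + 124 @ $23 + 123 @ $22 = $16,175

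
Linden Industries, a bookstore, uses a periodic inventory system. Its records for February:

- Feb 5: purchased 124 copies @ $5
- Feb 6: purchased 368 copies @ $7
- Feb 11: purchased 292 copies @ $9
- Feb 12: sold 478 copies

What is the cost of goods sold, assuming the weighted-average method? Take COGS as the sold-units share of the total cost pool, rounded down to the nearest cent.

Feb 12, sell 478: 478/784 × $5,824.00 → $3,550.85
Ending inventory (cost pool remaining) = $2,273.15
Check: goods available $5,824.00 = COGS $3,550.85 + ending $2,273.15

COGS = $3,550.85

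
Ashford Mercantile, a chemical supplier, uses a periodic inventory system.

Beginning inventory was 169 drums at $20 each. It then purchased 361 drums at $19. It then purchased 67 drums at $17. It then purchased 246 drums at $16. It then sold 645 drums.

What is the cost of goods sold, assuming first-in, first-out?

COGS = $12,146

Sale 1 (645) [FIFO — oldest first]: 169 @ $20 + 361 @ $19 + 67 @ $17 + 48 @ $16 = $12,146
Ending inventory: 198 @ $16 = $3,168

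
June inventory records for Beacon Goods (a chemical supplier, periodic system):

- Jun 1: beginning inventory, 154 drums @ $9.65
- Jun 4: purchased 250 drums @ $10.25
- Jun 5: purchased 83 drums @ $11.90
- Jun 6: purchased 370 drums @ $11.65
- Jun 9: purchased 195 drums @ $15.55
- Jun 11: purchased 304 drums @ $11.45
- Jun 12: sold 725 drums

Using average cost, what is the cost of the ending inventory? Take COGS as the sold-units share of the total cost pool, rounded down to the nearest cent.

Ending inventory = $7,380.22

Jun 12, sell 725: 725/1356 × $15,859.85 → $8,479.63
Ending inventory (cost pool remaining) = $7,380.22
Check: goods available $15,859.85 = COGS $8,479.63 + ending $7,380.22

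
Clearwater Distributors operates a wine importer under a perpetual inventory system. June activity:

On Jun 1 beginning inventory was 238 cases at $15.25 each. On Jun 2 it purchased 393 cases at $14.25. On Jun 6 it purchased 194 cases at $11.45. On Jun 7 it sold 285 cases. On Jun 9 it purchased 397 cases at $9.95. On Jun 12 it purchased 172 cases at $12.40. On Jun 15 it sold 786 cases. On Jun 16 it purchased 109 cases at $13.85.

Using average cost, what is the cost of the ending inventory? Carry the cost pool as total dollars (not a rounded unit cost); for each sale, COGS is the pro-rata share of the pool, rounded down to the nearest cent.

After Jun 1: 238 on hand, pool $3,629.50 (≈ $15.2500 each)
After Jun 2: 631 on hand, pool $9,229.75 (≈ $14.6272 each)
After Jun 6: 825 on hand, pool $11,451.05 (≈ $13.8801 each)
Jun 7, sell 285: 285/825 × $11,451.05 → $3,955.81
After Jun 9: 937 on hand, pool $11,445.39 (≈ $12.2149 each)
After Jun 12: 1109 on hand, pool $13,578.19 (≈ $12.2436 each)
Jun 15, sell 786: 786/1109 × $13,578.19 → $9,623.49
After Jun 16: 432 on hand, pool $5,464.35 (≈ $12.6490 each)
Total COGS = $3,955.81 + $9,623.49 = $13,579.30
Ending inventory (cost pool remaining) = $5,464.35
Check: goods available $19,043.65 = COGS $13,579.30 + ending $5,464.35

Ending inventory = $5,464.35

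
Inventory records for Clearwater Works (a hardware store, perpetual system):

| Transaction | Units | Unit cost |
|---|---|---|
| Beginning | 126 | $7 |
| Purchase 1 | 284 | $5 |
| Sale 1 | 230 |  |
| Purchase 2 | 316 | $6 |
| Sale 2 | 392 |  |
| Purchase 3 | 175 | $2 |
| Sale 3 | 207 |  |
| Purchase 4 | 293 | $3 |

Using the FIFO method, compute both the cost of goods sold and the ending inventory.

Sale 1 (230) [FIFO — oldest first]: 126 @ $7 + 104 @ $5 = $1,402
Sale 2 (392) [FIFO — oldest first]: 180 @ $5 + 212 @ $6 = $2,172
Sale 3 (207) [FIFO — oldest first]: 104 @ $6 + 103 @ $2 = $830
Total COGS = $1,402 + $2,172 + $830 = $4,404
Ending inventory: 72 @ $2 + 293 @ $3 = $1,023

COGS = $4,404; ending inventory = $1,023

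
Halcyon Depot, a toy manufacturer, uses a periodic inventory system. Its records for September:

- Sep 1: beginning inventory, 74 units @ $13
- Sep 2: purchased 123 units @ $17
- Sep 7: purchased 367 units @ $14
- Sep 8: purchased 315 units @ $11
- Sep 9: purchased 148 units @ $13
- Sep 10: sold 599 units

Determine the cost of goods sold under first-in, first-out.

COGS = $8,576

Sep 10, 599 sold [FIFO — oldest first]: 74 @ $13 + 123 @ $17 + 367 @ $14 + 35 @ $11 = $8,576
Ending inventory: 280 @ $11 + 148 @ $13 = $5,004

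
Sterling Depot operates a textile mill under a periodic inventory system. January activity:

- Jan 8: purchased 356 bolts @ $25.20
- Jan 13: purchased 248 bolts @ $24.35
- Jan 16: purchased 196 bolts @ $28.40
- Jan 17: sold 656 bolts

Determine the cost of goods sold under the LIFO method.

COGS = $16,947.60

Jan 17, 656 sold [LIFO — newest first]: 196 @ $28.40 + 248 @ $24.35 + 212 @ $25.20 = $16,947.60
Ending inventory: 144 @ $25.20 = $3,628.80
Check: goods available $20,576.40 = COGS $16,947.60 + ending $3,628.80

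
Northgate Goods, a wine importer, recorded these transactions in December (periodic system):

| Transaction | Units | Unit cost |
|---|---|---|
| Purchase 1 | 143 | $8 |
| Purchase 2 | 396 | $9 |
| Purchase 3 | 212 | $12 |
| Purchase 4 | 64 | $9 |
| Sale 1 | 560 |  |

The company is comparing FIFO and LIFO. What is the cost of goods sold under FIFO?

FIFO COGS: 143 @ $8 + 396 @ $9 + 21 @ $12 = $4,960
LIFO COGS: 64 @ $9 + 212 @ $12 + 284 @ $9 = $5,676

COGS = $4,960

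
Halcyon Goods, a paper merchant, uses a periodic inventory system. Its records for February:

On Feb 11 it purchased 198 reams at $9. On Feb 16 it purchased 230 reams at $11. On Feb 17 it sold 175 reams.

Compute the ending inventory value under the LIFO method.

Ending inventory = $2,387

Feb 17, 175 sold [LIFO — newest first]: 175 @ $11 = $1,925
Ending inventory: 198 @ $9 + 55 @ $11 = $2,387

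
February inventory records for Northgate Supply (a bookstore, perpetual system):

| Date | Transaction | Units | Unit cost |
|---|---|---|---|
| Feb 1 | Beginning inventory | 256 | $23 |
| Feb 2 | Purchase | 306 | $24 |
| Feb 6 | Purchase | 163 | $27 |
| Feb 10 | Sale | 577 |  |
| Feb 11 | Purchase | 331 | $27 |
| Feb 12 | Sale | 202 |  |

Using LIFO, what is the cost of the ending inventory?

Ending inventory = $6,887

Feb 10, 577 sold [LIFO — newest first]: 163 @ $27 + 306 @ $24 + 108 @ $23 = $14,229
Feb 12, 202 sold [LIFO — newest first]: 202 @ $27 = $5,454
Total COGS = $14,229 + $5,454 = $19,683
Ending inventory: 148 @ $23 + 129 @ $27 = $6,887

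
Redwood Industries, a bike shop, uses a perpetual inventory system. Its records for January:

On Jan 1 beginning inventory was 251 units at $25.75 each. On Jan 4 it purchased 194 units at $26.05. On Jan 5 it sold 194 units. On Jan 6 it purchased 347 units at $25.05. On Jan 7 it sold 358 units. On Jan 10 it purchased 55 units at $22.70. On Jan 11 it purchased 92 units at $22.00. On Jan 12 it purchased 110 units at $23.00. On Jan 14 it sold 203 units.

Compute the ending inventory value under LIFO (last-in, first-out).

Jan 5, 194 sold [LIFO — newest first]: 194 @ $26.05 = $5,053.70
Jan 7, 358 sold [LIFO — newest first]: 347 @ $25.05 + 11 @ $25.75 = $8,975.60
Jan 14, 203 sold [LIFO — newest first]: 110 @ $23.00 + 92 @ $22.00 + 1 @ $22.70 = $4,576.70
Total COGS = $5,053.70 + $8,975.60 + $4,576.70 = $18,606.00
Ending inventory: 240 @ $25.75 + 54 @ $22.70 = $7,405.80

Ending inventory = $7,405.80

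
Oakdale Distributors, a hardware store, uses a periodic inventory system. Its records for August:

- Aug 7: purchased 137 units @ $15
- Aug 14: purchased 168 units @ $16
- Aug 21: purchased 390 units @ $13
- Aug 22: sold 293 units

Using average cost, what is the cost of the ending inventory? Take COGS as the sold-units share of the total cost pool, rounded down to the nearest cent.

Aug 22, sell 293: 293/695 × $9,813.00 → $4,136.99
Ending inventory (cost pool remaining) = $5,676.01

Ending inventory = $5,676.01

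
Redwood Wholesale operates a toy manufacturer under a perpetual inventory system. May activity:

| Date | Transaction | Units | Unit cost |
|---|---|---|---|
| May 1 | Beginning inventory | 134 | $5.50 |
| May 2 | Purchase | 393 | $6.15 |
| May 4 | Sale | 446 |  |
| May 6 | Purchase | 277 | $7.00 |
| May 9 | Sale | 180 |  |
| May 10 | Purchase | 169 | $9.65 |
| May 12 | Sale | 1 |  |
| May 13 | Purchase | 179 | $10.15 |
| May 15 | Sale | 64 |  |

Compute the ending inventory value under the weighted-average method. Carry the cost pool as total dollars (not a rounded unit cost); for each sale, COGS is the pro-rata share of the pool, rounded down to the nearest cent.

After May 1: 134 on hand, pool $737.00 (≈ $5.5000 each)
After May 2: 527 on hand, pool $3,153.95 (≈ $5.9847 each)
May 4, sell 446: 446/527 × $3,153.95 → $2,669.18
After May 6: 358 on hand, pool $2,423.77 (≈ $6.7703 each)
May 9, sell 180: 180/358 × $2,423.77 → $1,218.65
After May 10: 347 on hand, pool $2,835.97 (≈ $8.1728 each)
May 12, sell 1: 1/347 × $2,835.97 → $8.17
After May 13: 525 on hand, pool $4,644.65 (≈ $8.8470 each)
May 15, sell 64: 64/525 × $4,644.65 → $566.20
Total COGS = $2,669.18 + $1,218.65 + $8.17 + $566.20 = $4,462.20
Ending inventory (cost pool remaining) = $4,078.45

Ending inventory = $4,078.45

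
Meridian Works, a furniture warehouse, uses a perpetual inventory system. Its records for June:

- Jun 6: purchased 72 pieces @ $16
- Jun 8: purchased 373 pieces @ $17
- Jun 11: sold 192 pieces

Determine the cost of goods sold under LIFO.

COGS = $3,264

Jun 11, 192 sold [LIFO — newest first]: 192 @ $17 = $3,264
Ending inventory: 72 @ $16 + 181 @ $17 = $4,229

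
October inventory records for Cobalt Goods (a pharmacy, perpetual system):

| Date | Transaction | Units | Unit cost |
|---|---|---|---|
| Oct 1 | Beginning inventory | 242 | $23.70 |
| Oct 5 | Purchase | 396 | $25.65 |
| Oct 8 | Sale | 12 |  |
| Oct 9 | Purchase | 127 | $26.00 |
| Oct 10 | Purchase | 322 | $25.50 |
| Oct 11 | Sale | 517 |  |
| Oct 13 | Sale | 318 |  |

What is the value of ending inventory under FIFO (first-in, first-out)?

Oct 8, 12 sold [FIFO — oldest first]: 12 @ $23.70 = $284.40
Oct 11, 517 sold [FIFO — oldest first]: 230 @ $23.70 + 287 @ $25.65 = $12,812.55
Oct 13, 318 sold [FIFO — oldest first]: 109 @ $25.65 + 127 @ $26.00 + 82 @ $25.50 = $8,188.85
Total COGS = $284.40 + $12,812.55 + $8,188.85 = $21,285.80
Ending inventory: 240 @ $25.50 = $6,120.00

Ending inventory = $6,120.00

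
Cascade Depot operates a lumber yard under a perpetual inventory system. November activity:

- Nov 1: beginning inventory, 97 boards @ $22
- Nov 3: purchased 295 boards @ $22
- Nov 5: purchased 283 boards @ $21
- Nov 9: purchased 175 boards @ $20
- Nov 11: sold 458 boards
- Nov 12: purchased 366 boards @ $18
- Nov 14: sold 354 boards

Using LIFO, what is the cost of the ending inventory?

Nov 11, 458 sold [LIFO — newest first]: 175 @ $20 + 283 @ $21 = $9,443
Nov 14, 354 sold [LIFO — newest first]: 354 @ $18 = $6,372
Total COGS = $9,443 + $6,372 = $15,815
Ending inventory: 97 @ $22 + 295 @ $22 + 12 @ $18 = $8,840
Check: goods available $24,655 = COGS $15,815 + ending $8,840

Ending inventory = $8,840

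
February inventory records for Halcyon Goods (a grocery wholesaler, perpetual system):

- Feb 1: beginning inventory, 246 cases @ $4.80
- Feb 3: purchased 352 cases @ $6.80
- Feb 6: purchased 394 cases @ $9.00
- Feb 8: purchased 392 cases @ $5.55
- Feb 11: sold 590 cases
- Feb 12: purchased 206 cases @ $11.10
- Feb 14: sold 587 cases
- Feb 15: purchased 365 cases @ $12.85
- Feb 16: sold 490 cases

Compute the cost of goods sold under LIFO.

COGS = $14,806.45

Feb 11, 590 sold [LIFO — newest first]: 392 @ $5.55 + 198 @ $9.00 = $3,957.60
Feb 14, 587 sold [LIFO — newest first]: 206 @ $11.10 + 196 @ $9.00 + 185 @ $6.80 = $5,308.60
Feb 16, 490 sold [LIFO — newest first]: 365 @ $12.85 + 125 @ $6.80 = $5,540.25
Total COGS = $3,957.60 + $5,308.60 + $5,540.25 = $14,806.45
Ending inventory: 246 @ $4.80 + 42 @ $6.80 = $1,466.40
Check: goods available $16,272.85 = COGS $14,806.45 + ending $1,466.40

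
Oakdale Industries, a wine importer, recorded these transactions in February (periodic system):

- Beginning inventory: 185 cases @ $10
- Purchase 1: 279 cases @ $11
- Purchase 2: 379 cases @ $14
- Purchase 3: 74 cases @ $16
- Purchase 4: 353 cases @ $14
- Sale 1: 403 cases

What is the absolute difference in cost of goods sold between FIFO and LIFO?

$1,494

FIFO COGS: 185 @ $10 + 218 @ $11 = $4,248
LIFO COGS: 353 @ $14 + 50 @ $16 = $5,742
Difference = |$4,248 − $5,742| = $1,494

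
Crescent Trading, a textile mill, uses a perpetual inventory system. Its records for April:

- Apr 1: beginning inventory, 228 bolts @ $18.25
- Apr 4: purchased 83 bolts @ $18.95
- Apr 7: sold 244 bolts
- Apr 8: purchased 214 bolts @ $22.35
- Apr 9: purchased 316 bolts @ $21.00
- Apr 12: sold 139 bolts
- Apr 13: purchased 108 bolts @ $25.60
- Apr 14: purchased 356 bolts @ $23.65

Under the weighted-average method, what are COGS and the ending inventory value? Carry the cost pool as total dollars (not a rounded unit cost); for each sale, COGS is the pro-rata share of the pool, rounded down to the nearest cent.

COGS = $7,444.86; ending inventory = $20,892.09

After Apr 1: 228 on hand, pool $4,161.00 (≈ $18.2500 each)
After Apr 4: 311 on hand, pool $5,733.85 (≈ $18.4368 each)
Apr 7, sell 244: 244/311 × $5,733.85 → $4,498.58
After Apr 8: 281 on hand, pool $6,018.17 (≈ $21.4170 each)
After Apr 9: 597 on hand, pool $12,654.17 (≈ $21.1963 each)
Apr 12, sell 139: 139/597 × $12,654.17 → $2,946.28
After Apr 13: 566 on hand, pool $12,472.69 (≈ $22.0366 each)
After Apr 14: 922 on hand, pool $20,892.09 (≈ $22.6595 each)
Total COGS = $4,498.58 + $2,946.28 = $7,444.86
Ending inventory (cost pool remaining) = $20,892.09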